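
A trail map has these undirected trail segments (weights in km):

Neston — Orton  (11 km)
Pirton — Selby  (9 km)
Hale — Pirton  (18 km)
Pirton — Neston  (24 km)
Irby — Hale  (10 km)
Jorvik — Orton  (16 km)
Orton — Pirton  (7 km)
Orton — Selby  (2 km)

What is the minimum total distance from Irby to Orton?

35 km

Settle nodes by increasing distance from Irby:
Irby: 0
Hale: 10  (via Irby)
Pirton: 28  (via Hale)
Orton: 35  (via Pirton)
Shortest route: Irby–Hale–Pirton–Orton = 35 km.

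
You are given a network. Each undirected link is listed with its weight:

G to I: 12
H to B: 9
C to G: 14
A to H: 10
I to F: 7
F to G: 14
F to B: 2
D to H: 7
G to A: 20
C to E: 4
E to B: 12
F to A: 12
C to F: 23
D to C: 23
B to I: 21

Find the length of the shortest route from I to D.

Shortest distances from I:
I: 0
F: 7  (via I)
B: 9  (via F)
G: 12  (via I)
H: 18  (via B)
A: 19  (via F)
E: 21  (via B)
C: 25  (via E)
D: 25  (via H)
Shortest route: I → F → B → H → D = 25.

25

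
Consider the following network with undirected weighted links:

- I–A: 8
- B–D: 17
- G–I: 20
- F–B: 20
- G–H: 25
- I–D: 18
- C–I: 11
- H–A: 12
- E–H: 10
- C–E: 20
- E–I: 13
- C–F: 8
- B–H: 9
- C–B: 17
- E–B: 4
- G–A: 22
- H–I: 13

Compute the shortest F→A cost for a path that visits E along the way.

45

Shortest F→E: F → B → E = 24
Shortest E→A: E → I → A = 21
Total via E: 24 + 21 = 45.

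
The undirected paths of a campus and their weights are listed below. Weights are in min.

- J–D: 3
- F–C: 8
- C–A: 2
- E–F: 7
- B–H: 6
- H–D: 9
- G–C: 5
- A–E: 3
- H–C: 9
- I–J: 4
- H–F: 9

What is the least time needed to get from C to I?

Settle nodes by increasing distance from C:
C: 0
A: 2  (via C)
E: 5  (via A)
G: 5  (via C)
F: 8  (via C)
H: 9  (via C)
B: 15  (via H)
D: 18  (via H)
J: 21  (via D)
I: 25  (via J)
Shortest route: C–H–D–J–I = 25 min.

25 min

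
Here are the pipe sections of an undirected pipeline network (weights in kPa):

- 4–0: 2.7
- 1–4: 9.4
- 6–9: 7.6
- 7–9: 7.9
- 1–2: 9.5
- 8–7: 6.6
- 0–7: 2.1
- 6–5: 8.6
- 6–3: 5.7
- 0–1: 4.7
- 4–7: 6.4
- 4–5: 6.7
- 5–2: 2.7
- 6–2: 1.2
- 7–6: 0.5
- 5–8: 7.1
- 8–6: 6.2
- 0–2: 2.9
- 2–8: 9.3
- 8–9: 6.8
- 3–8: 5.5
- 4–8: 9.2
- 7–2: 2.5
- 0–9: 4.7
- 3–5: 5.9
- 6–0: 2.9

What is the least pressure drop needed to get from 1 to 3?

13 kPa

Enumerating some paths:
1–0–7–2–6–3: 4.7+2.1+2.5+1.2+5.7 = 16.2
1–0–7–6–3: 4.7+2.1+0.5+5.7 = 13
1–0–6–3: 4.7+2.9+5.7 = 13.3
1–0–2–6–3: 4.7+2.9+1.2+5.7 = 14.5
Cheapest is 1–0–7–6–3 at 13 kPa.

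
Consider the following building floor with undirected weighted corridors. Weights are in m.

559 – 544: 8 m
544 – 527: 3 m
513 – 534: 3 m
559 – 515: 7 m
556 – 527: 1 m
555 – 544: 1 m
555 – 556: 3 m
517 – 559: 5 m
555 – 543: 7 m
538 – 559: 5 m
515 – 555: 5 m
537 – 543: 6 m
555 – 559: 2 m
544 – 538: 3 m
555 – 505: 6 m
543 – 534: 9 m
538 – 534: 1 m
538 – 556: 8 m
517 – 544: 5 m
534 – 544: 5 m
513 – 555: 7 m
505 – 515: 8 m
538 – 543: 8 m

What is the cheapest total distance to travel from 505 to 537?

19 m

Running Dijkstra from 505:
505: 0
555: 6  (via 505)
544: 7  (via 555)
559: 8  (via 555)
515: 8  (via 505)
556: 9  (via 555)
527: 10  (via 544)
538: 10  (via 544)
534: 11  (via 538)
517: 12  (via 544)
543: 13  (via 555)
513: 13  (via 555)
537: 19  (via 543)
Shortest route: 505–555–543–537 = 19 m.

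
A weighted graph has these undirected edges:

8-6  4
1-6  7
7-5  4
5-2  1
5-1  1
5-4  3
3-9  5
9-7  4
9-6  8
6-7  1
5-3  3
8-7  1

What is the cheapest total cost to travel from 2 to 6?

6

Compare a few routes:
2 - 5 - 7 - 6: 1+4+1 = 6
2 - 5 - 1 - 6: 1+1+7 = 9
Cheapest is 2 - 5 - 7 - 6 at 6.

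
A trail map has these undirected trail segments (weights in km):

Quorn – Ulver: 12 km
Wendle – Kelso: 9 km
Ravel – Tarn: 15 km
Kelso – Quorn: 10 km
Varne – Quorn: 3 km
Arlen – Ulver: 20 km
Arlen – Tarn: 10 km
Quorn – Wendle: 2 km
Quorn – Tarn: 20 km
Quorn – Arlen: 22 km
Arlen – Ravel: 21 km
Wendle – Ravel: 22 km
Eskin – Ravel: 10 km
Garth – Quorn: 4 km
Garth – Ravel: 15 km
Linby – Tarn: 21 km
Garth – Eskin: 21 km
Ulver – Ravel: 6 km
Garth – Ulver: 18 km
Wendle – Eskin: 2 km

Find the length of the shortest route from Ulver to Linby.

42 km

Candidate routes:
Ulver–Ravel–Tarn–Linby: 6+15+21 = 42
Ulver–Arlen–Tarn–Linby: 20+10+21 = 51
The minimum is 42 km via Ulver–Ravel–Tarn–Linby.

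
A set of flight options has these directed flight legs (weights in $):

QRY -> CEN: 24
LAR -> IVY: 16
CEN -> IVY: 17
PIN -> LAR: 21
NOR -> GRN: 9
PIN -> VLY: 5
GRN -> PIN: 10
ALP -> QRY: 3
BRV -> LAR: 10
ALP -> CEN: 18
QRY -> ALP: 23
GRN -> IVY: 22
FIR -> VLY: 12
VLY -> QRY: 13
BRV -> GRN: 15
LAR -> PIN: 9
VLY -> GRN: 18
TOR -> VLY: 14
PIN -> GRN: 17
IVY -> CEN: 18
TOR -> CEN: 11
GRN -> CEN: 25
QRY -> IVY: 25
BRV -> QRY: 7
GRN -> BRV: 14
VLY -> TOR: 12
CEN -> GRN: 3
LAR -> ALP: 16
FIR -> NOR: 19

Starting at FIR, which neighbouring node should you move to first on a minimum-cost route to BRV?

NOR

Compare a few routes:
FIR–VLY–GRN–BRV: 12+18+14 = 44
FIR–VLY–QRY–CEN–GRN–BRV: 12+13+24+3+14 = 66
FIR–NOR–GRN–BRV: 19+9+14 = 42
FIR–VLY–TOR–CEN–GRN–BRV: 12+12+11+3+14 = 52
The minimum is $42 via FIR–NOR–GRN–BRV.
So from FIR the first move is to NOR.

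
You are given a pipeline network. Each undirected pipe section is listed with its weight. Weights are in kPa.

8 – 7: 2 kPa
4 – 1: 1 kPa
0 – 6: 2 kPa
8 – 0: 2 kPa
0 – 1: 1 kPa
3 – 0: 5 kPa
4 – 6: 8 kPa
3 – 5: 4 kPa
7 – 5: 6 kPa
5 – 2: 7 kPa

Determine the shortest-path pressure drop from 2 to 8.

15 kPa

Shortest distances from 2:
2: 0
5: 7  (via 2)
3: 11  (via 5)
7: 13  (via 5)
8: 15  (via 7)
Shortest route: 2 → 5 → 7 → 8 = 15 kPa.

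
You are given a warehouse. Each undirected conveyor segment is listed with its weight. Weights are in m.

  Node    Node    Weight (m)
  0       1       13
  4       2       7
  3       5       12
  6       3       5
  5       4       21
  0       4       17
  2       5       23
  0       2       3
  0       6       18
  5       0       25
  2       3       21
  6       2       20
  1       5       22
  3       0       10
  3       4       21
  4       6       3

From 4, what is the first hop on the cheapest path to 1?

2

Enumerating some paths:
4 → 0 → 1: 17+13 = 30
4 → 2 → 0 → 1: 7+3+13 = 23
4 → 6 → 3 → 0 → 1: 3+5+10+13 = 31
Cheapest is 4 → 2 → 0 → 1 at 23 m.
So from 4 the first move is to 2.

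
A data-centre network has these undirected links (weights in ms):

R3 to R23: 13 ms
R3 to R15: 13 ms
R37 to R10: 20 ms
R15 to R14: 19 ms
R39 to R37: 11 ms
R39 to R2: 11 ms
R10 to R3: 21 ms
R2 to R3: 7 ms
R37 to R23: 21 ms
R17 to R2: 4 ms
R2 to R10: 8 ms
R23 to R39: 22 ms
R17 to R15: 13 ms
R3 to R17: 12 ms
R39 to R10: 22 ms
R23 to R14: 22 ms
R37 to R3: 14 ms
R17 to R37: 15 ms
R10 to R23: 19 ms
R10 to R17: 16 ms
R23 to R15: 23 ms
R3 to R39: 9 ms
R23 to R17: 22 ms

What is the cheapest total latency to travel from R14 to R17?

32 ms

Shortest distances from R14:
R14: 0
R15: 19  (via R14)
R23: 22  (via R14)
R17: 32  (via R15)
Shortest route: R14–R15–R17 = 32 ms.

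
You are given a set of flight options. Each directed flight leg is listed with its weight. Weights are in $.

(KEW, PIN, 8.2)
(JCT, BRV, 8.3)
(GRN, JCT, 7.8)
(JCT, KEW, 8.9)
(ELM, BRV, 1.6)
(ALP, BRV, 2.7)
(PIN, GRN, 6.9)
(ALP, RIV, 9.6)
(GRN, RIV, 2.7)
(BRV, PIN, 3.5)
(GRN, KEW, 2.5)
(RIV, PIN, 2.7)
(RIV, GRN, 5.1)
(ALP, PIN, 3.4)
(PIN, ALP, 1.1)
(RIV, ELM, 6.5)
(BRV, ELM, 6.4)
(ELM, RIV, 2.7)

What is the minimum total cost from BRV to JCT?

$18.2

Enumerating some paths:
BRV–ELM–RIV–GRN–JCT: 6.4+2.7+5.1+7.8 = 22
BRV–PIN–ALP–RIV–GRN–JCT: 3.5+1.1+9.6+5.1+7.8 = 27.1
BRV–ELM–RIV–PIN–GRN–JCT: 6.4+2.7+2.7+6.9+7.8 = 26.5
BRV–PIN–GRN–JCT: 3.5+6.9+7.8 = 18.2
The minimum is $18.2 via BRV–PIN–GRN–JCT.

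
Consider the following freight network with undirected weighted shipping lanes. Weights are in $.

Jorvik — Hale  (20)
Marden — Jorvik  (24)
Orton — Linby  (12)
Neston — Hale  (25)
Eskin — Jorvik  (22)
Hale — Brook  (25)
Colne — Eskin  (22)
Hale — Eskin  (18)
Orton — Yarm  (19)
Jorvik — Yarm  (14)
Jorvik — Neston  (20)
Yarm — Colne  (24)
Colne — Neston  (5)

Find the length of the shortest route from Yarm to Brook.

$59

Candidate routes:
Yarm - Jorvik - Hale - Brook: 14+20+25 = 59
Yarm - Colne - Neston - Hale - Brook: 24+5+25+25 = 79
Yarm - Jorvik - Eskin - Hale - Brook: 14+22+18+25 = 79
Cheapest is Yarm - Jorvik - Hale - Brook at $59.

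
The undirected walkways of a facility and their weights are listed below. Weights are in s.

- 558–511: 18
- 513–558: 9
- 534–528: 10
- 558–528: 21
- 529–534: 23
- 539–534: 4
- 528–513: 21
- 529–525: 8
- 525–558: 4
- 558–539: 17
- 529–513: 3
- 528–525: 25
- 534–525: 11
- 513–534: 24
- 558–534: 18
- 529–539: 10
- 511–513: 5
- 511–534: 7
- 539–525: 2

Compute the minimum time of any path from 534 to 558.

Compare a few routes:
534 - 525 - 558: 11+4 = 15
534 - 558: 18 = 18
534 - 539 - 558: 4+17 = 21
534 - 539 - 525 - 558: 4+2+4 = 10
Cheapest is 534 - 539 - 525 - 558 at 10 s.

10 s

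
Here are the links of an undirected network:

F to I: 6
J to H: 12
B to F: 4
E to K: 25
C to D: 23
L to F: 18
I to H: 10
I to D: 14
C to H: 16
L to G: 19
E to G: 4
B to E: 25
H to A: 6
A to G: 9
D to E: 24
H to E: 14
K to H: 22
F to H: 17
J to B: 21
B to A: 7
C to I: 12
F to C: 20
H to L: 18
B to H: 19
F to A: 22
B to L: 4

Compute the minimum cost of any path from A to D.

Enumerating some paths:
A - G - E - D: 9+4+24 = 37
A - B - F - I - D: 7+4+6+14 = 31
A - H - I - D: 6+10+14 = 30
Cheapest is A - H - I - D at 30.

30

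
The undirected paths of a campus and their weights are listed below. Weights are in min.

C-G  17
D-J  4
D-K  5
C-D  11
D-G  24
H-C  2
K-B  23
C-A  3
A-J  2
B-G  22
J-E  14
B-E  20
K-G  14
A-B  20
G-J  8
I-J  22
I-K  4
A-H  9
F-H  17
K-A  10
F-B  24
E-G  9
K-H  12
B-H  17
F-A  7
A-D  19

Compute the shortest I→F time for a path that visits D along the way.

22 min

Best I to D: I–K–D costing 9
Shortest D→F: D–J–A–F = 13
Total via D: 9 + 13 = 22 min.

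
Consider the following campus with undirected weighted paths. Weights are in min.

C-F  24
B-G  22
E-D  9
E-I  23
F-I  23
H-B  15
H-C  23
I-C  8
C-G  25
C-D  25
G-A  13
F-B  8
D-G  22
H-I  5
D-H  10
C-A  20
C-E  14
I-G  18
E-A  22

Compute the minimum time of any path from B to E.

34 min

Enumerating some paths:
B–H–I–C–E: 15+5+8+14 = 42
B–H–D–E: 15+10+9 = 34
B–H–I–E: 15+5+23 = 43
Cheapest is B–H–D–E at 34 min.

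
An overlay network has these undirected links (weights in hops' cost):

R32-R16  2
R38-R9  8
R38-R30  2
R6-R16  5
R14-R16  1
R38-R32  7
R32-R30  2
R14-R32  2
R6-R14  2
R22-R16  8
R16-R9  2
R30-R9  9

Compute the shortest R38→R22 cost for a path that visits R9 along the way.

Best R38 to R9: R38–R9 costing 8
Best R9 to R22: R9–R16–R22 costing 10
Total via R9: 8 + 10 = 18 hops' cost.

18 hops' cost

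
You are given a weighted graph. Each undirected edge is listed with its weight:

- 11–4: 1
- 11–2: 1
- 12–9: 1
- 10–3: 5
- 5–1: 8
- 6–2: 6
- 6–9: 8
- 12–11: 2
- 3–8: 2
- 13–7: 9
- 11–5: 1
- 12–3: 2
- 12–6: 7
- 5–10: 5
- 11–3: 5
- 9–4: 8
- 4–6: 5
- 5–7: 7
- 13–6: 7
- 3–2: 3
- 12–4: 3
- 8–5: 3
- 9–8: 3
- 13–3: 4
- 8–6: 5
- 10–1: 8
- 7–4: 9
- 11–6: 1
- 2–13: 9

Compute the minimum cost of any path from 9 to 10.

8

Enumerating some paths:
9–12–11–5–10: 1+2+1+5 = 9
9–12–3–10: 1+2+5 = 8
Cheapest is 9–12–3–10 at 8.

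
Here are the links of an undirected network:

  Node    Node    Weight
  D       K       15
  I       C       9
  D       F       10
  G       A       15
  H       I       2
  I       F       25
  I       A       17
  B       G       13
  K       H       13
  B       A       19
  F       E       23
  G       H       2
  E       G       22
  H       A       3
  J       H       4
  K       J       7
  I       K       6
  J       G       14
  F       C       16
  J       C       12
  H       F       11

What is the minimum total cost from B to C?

Enumerating some paths:
B–A–H–J–C: 19+3+4+12 = 38
B–A–H–I–C: 19+3+2+9 = 33
B–G–H–J–C: 13+2+4+12 = 31
B–G–H–I–C: 13+2+2+9 = 26
Cheapest is B–G–H–I–C at 26.

26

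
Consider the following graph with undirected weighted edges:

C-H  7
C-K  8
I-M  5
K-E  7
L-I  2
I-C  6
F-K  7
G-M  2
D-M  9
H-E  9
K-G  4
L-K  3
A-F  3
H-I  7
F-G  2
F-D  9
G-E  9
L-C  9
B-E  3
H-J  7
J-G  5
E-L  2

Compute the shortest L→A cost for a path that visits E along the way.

16

Best L to E: L → E costing 2
Shortest E→A: E → G → F → A = 14
Total via E: 2 + 14 = 16.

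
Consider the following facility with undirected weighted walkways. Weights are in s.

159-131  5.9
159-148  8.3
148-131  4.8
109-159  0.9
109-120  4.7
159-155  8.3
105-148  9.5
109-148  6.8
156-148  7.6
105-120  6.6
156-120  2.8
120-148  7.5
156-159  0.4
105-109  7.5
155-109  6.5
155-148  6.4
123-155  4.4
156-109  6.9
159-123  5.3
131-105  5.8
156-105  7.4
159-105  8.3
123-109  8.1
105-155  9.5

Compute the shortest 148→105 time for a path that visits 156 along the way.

15 s

Best 148 to 156: 148 → 156 costing 7.6
Shortest 156→105: 156 → 105 = 7.4
Total via 156: 7.6 + 7.4 = 15 s.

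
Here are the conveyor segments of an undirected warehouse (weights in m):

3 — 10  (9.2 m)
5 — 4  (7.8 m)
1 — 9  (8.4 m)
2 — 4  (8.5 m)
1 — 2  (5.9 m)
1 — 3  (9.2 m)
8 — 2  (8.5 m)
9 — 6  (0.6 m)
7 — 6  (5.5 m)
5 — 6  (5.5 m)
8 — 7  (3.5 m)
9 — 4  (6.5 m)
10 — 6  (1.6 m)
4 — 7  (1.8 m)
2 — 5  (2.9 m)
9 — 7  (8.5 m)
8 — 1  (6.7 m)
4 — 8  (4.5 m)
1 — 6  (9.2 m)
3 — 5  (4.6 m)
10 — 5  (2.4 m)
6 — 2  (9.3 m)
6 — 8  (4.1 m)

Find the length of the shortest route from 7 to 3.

Running Dijkstra from 7:
7: 0
4: 1.8  (via 7)
8: 3.5  (via 7)
6: 5.5  (via 7)
9: 6.1  (via 6)
10: 7.1  (via 6)
5: 9.5  (via 10)
1: 10.2  (via 8)
2: 10.3  (via 4)
3: 14.1  (via 5)
Shortest route: 7–6–10–5–3 = 14.1 m.

14.1 m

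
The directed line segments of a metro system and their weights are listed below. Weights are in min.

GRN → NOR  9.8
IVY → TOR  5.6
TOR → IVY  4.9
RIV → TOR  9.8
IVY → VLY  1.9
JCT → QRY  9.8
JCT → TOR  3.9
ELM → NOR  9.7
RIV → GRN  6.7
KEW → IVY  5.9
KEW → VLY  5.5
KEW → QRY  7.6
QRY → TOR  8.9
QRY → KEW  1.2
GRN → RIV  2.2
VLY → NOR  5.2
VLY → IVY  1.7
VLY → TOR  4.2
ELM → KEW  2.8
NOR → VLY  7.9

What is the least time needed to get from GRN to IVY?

Shortest distances from GRN:
GRN: 0
RIV: 2.2  (via GRN)
NOR: 9.8  (via GRN)
TOR: 12  (via RIV)
IVY: 16.9  (via TOR)
Shortest route: GRN–RIV–TOR–IVY = 16.9 min.

16.9 min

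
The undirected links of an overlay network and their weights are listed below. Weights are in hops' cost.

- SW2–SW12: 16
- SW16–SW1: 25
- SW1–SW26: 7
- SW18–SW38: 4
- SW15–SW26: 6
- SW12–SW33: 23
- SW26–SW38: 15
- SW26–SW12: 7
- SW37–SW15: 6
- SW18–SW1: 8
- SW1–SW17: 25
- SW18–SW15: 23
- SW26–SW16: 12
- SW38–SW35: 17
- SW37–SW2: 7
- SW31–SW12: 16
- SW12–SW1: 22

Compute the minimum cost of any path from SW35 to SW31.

55 hops' cost

Running Dijkstra from SW35:
SW35: 0
SW38: 17  (via SW35)
SW18: 21  (via SW38)
SW1: 29  (via SW18)
SW26: 32  (via SW38)
SW15: 38  (via SW26)
SW12: 39  (via SW26)
SW37: 44  (via SW15)
SW16: 44  (via SW26)
SW2: 51  (via SW37)
SW17: 54  (via SW1)
SW31: 55  (via SW12)
Shortest route: SW35–SW38–SW26–SW12–SW31 = 55 hops' cost.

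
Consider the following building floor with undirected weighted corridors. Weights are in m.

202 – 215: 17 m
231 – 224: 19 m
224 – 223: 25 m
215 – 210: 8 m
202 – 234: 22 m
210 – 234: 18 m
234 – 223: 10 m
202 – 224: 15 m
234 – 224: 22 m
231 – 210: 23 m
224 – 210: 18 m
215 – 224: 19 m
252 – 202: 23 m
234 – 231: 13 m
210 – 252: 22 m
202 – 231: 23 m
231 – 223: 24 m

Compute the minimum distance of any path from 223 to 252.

Enumerating some paths:
223–224–202–252: 25+15+23 = 63
223–234–202–252: 10+22+23 = 55
223–224–210–252: 25+18+22 = 65
223–234–210–252: 10+18+22 = 50
Cheapest is 223–234–210–252 at 50 m.

50 m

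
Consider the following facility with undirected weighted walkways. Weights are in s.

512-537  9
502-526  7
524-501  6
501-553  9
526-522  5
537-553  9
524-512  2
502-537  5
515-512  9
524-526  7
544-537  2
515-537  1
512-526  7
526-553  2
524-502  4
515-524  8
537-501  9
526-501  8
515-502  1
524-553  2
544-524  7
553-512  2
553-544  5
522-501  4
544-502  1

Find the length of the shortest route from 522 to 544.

Settle nodes by increasing distance from 522:
522: 0
501: 4  (via 522)
526: 5  (via 522)
553: 7  (via 526)
524: 9  (via 553)
512: 9  (via 553)
502: 12  (via 526)
544: 12  (via 553)
Shortest route: 522 → 526 → 553 → 544 = 12 s.

12 s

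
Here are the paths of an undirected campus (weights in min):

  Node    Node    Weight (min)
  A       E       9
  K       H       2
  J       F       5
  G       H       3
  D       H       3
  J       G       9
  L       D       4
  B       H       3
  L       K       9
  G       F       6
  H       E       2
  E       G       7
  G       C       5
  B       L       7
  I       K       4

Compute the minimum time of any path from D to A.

14 min

Running Dijkstra from D:
D: 0
H: 3  (via D)
L: 4  (via D)
E: 5  (via H)
K: 5  (via H)
B: 6  (via H)
G: 6  (via H)
I: 9  (via K)
C: 11  (via G)
F: 12  (via G)
A: 14  (via E)
Shortest route: D–H–E–A = 14 min.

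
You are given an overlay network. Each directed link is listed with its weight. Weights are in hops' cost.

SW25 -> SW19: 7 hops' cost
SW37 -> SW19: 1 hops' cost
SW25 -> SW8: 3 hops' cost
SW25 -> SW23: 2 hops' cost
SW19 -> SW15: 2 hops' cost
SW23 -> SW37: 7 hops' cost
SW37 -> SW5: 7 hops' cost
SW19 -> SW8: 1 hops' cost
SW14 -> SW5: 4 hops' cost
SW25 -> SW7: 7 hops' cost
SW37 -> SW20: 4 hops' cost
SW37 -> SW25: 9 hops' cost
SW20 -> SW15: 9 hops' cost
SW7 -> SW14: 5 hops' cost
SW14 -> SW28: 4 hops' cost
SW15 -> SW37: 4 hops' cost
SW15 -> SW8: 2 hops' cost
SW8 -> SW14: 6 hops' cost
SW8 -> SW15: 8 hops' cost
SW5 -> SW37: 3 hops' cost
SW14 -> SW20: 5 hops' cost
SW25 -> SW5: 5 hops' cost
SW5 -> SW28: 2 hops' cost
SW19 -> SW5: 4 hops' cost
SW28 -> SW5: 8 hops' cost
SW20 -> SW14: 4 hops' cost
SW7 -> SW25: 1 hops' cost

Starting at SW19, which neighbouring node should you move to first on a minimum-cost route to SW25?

Compare a few routes:
SW19–SW5–SW37–SW25: 4+3+9 = 16
SW19–SW15–SW37–SW25: 2+4+9 = 15
SW19–SW8–SW15–SW37–SW25: 1+8+4+9 = 22
Cheapest is SW19–SW15–SW37–SW25 at 15 hops' cost.
So from SW19 the first move is to SW15.

SW15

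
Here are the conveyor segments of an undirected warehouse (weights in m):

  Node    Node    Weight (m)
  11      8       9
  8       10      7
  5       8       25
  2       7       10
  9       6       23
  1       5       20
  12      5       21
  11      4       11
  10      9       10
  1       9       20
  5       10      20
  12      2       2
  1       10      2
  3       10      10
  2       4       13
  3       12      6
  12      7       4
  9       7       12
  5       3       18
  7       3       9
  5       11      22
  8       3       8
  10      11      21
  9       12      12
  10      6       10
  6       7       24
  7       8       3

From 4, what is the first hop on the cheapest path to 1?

Enumerating some paths:
4 → 2 → 12 → 3 → 10 → 1: 13+2+6+10+2 = 33
4 → 2 → 12 → 7 → 8 → 10 → 1: 13+2+4+3+7+2 = 31
4 → 11 → 8 → 10 → 1: 11+9+7+2 = 29
The minimum is 29 m via 4 → 11 → 8 → 10 → 1.
So from 4 the first move is to 11.

11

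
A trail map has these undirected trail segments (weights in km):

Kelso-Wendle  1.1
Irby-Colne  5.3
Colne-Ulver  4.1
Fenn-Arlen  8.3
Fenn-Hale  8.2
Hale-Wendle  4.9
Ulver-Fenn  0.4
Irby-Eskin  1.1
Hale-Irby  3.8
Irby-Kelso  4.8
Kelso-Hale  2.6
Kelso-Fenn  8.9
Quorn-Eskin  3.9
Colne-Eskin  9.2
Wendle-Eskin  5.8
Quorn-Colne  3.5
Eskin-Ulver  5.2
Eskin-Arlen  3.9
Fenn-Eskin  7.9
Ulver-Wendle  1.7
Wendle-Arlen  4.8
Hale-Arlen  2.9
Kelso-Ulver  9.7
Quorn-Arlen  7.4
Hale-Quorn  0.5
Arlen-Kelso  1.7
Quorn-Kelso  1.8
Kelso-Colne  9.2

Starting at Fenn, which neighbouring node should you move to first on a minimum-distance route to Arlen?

Compare a few routes:
Fenn–Ulver–Wendle–Kelso–Arlen: 0.4+1.7+1.1+1.7 = 4.9
Fenn–Ulver–Wendle–Arlen: 0.4+1.7+4.8 = 6.9
Cheapest is Fenn–Ulver–Wendle–Kelso–Arlen at 4.9 km.
So from Fenn the first move is to Ulver.

Ulver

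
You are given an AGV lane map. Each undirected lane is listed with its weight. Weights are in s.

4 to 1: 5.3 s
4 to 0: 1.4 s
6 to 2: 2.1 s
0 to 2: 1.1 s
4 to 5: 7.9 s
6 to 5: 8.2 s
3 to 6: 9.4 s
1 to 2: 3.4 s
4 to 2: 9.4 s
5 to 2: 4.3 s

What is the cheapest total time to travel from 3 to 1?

14.9 s

Shortest distances from 3:
3: 0
6: 9.4  (via 3)
2: 11.5  (via 6)
0: 12.6  (via 2)
4: 14  (via 0)
1: 14.9  (via 2)
Shortest route: 3 → 6 → 2 → 1 = 14.9 s.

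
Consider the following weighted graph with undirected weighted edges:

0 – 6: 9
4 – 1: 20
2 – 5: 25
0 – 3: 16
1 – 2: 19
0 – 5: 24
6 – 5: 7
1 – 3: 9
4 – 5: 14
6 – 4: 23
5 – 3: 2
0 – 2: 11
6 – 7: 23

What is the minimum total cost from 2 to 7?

Settle nodes by increasing distance from 2:
2: 0
0: 11  (via 2)
1: 19  (via 2)
6: 20  (via 0)
5: 25  (via 2)
3: 27  (via 0)
4: 39  (via 1)
7: 43  (via 6)
Shortest route: 2 → 0 → 6 → 7 = 43.

43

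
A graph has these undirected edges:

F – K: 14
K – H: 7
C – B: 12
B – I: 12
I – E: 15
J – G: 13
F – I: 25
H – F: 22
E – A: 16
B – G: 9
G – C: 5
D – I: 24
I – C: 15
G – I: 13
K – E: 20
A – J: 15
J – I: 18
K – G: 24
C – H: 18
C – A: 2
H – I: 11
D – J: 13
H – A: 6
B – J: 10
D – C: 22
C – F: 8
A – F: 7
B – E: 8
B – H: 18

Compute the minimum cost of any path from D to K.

Settle nodes by increasing distance from D:
D: 0
J: 13  (via D)
C: 22  (via D)
B: 23  (via J)
A: 24  (via C)
I: 24  (via D)
G: 26  (via J)
F: 30  (via C)
H: 30  (via A)
E: 31  (via B)
K: 37  (via H)
Shortest route: D → C → A → H → K = 37.

37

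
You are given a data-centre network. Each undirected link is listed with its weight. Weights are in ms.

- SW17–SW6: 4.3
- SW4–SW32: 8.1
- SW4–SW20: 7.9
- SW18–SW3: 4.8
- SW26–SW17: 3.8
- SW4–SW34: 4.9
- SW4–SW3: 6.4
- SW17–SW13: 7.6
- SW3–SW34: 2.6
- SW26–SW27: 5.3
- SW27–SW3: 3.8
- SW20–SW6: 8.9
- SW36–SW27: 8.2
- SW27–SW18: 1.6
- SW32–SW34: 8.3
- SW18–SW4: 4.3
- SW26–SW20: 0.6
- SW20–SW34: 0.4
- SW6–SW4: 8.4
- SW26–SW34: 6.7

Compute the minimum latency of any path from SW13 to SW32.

20.7 ms

Running Dijkstra from SW13:
SW13: 0
SW17: 7.6  (via SW13)
SW26: 11.4  (via SW17)
SW6: 11.9  (via SW17)
SW20: 12  (via SW26)
SW34: 12.4  (via SW20)
SW3: 15  (via SW34)
SW27: 16.7  (via SW26)
SW4: 17.3  (via SW34)
SW18: 18.3  (via SW27)
SW32: 20.7  (via SW34)
Shortest route: SW13 → SW17 → SW26 → SW20 → SW34 → SW32 = 20.7 ms.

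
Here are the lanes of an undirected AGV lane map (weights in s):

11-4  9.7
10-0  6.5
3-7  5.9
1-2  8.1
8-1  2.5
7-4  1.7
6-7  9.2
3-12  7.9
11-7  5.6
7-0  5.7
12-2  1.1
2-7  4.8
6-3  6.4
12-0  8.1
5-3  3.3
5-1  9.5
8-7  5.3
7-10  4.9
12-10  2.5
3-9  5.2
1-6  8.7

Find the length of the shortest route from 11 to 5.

14.8 s

Compare a few routes:
11 - 4 - 7 - 3 - 5: 9.7+1.7+5.9+3.3 = 20.6
11 - 7 - 3 - 5: 5.6+5.9+3.3 = 14.8
The minimum is 14.8 s via 11 - 7 - 3 - 5.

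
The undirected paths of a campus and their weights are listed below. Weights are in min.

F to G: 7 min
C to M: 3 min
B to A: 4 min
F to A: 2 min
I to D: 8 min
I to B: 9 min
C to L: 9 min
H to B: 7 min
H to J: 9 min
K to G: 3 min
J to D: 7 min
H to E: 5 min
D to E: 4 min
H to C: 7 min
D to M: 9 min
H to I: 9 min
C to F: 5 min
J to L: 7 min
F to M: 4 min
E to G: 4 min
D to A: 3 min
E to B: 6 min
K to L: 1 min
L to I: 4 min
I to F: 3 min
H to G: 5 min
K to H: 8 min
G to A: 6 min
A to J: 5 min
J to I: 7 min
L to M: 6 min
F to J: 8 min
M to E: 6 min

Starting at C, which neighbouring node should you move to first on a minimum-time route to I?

Compare a few routes:
C - F - I: 5+3 = 8
C - L - I: 9+4 = 13
C - M - F - I: 3+4+3 = 10
Cheapest is C - F - I at 8 min.
So from C the first move is to F.

F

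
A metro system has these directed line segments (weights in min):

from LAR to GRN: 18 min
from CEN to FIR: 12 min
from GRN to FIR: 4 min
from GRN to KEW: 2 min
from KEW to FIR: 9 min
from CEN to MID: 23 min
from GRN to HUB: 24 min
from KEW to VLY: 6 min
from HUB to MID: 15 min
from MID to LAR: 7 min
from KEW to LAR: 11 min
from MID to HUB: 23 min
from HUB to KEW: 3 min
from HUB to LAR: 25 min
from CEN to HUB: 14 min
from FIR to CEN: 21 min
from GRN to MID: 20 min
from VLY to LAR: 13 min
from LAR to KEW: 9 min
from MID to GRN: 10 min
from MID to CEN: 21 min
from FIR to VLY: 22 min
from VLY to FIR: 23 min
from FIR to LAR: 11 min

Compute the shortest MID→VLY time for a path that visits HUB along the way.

Shortest MID→HUB: MID → HUB = 23
Best HUB to VLY: HUB → KEW → VLY costing 9
Total via HUB: 23 + 9 = 32 min.

32 min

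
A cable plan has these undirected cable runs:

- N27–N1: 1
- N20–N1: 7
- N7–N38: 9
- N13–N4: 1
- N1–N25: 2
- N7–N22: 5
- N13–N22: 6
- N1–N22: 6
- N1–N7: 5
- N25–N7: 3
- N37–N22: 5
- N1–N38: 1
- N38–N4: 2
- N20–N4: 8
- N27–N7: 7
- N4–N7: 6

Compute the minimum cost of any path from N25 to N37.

13

Running Dijkstra from N25:
N25: 0
N1: 2  (via N25)
N38: 3  (via N1)
N7: 3  (via N25)
N27: 3  (via N1)
N4: 5  (via N38)
N13: 6  (via N4)
N22: 8  (via N1)
N20: 9  (via N1)
N37: 13  (via N22)
Shortest route: N25 → N1 → N22 → N37 = 13.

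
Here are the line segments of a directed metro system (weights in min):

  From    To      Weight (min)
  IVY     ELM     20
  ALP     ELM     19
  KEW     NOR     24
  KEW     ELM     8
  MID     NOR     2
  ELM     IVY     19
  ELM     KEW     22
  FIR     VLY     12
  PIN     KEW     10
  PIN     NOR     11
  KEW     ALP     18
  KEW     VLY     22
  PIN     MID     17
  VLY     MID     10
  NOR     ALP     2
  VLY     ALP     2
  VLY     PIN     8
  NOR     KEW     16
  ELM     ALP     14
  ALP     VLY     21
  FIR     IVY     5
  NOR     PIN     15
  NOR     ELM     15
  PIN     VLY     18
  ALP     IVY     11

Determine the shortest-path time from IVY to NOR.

66 min

Compare a few routes:
IVY–ELM–ALP–VLY–MID–NOR: 20+14+21+10+2 = 67
IVY–ELM–KEW–NOR: 20+22+24 = 66
IVY–ELM–ALP–VLY–PIN–NOR: 20+14+21+8+11 = 74
The minimum is 66 min via IVY–ELM–KEW–NOR.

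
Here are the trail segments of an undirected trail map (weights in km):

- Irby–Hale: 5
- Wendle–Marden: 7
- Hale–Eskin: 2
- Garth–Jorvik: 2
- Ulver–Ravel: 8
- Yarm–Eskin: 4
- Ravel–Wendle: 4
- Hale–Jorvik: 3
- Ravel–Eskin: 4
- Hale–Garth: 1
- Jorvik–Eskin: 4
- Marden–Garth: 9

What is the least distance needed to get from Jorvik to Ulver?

Candidate routes:
Jorvik - Eskin - Ravel - Ulver: 4+4+8 = 16
Jorvik - Garth - Hale - Eskin - Ravel - Ulver: 2+1+2+4+8 = 17
The minimum is 16 km via Jorvik - Eskin - Ravel - Ulver.

16 km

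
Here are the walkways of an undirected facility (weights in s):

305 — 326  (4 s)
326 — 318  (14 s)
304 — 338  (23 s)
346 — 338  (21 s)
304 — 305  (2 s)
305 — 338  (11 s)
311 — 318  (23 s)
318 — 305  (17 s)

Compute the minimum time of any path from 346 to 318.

Settle nodes by increasing distance from 346:
346: 0
338: 21  (via 346)
305: 32  (via 338)
304: 34  (via 305)
326: 36  (via 305)
318: 49  (via 305)
Shortest route: 346–338–305–318 = 49 s.

49 s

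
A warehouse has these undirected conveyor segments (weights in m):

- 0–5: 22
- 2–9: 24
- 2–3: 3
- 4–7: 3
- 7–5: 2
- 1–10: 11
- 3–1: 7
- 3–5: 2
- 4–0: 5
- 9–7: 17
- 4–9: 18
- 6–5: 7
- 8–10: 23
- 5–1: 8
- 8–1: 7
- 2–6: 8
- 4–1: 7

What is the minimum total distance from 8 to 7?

17 m

Enumerating some paths:
8–1–3–5–7: 7+7+2+2 = 18
8–1–4–7: 7+7+3 = 17
Cheapest is 8–1–4–7 at 17 m.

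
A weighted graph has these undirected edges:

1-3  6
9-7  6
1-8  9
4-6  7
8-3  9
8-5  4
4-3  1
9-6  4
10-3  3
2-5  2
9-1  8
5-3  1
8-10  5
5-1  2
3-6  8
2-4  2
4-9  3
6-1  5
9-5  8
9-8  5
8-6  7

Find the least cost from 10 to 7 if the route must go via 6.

21

Shortest 10→6: 10–3–6 = 11
Shortest 6→7: 6–9–7 = 10
Total via 6: 11 + 10 = 21.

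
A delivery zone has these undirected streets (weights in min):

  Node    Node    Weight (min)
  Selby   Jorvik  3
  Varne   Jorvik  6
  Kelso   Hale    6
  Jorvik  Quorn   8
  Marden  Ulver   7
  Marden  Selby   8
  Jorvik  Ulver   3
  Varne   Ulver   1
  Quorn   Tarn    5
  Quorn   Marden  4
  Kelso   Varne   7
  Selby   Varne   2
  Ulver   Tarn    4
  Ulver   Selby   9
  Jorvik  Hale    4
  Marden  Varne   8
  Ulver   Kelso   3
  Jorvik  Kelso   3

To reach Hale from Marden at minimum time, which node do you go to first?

Ulver

Candidate routes:
Marden–Ulver–Kelso–Hale: 7+3+6 = 16
Marden–Quorn–Jorvik–Hale: 4+8+4 = 16
Marden–Ulver–Jorvik–Hale: 7+3+4 = 14
Marden–Selby–Jorvik–Hale: 8+3+4 = 15
Cheapest is Marden–Ulver–Jorvik–Hale at 14 min.
So from Marden the first move is to Ulver.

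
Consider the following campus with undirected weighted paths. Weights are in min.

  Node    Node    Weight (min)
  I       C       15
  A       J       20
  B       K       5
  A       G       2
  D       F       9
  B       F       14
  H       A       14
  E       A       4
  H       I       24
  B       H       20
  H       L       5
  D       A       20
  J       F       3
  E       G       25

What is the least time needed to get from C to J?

73 min

Enumerating some paths:
C - I - H - A - J: 15+24+14+20 = 73
C - I - H - B - F - D - A - J: 15+24+20+14+9+20+20 = 122
C - I - H - A - D - F - J: 15+24+14+20+9+3 = 85
C - I - H - B - F - J: 15+24+20+14+3 = 76
The minimum is 73 min via C - I - H - A - J.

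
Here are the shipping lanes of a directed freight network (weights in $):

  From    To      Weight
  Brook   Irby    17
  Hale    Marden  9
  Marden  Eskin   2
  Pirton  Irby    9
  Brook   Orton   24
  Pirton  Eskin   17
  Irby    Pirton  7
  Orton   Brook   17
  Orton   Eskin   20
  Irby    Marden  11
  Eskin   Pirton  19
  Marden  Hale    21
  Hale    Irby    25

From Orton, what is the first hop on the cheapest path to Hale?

Compare a few routes:
Orton–Brook–Irby–Marden–Hale: 17+17+11+21 = 66
Orton–Eskin–Pirton–Irby–Marden–Hale: 20+19+9+11+21 = 80
Cheapest is Orton–Brook–Irby–Marden–Hale at $66.
So from Orton the first move is to Brook.

Brook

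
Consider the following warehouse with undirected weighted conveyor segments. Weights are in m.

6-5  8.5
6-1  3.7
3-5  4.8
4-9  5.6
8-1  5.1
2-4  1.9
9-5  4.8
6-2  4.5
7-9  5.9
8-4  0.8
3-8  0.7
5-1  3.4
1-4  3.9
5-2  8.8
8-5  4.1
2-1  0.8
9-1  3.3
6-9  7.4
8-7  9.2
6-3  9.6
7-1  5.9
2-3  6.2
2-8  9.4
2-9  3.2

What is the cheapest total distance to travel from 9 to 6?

Enumerating some paths:
9 - 6: 7.4 = 7.4
9 - 2 - 6: 3.2+4.5 = 7.7
9 - 1 - 6: 3.3+3.7 = 7
Cheapest is 9 - 1 - 6 at 7 m.

7 m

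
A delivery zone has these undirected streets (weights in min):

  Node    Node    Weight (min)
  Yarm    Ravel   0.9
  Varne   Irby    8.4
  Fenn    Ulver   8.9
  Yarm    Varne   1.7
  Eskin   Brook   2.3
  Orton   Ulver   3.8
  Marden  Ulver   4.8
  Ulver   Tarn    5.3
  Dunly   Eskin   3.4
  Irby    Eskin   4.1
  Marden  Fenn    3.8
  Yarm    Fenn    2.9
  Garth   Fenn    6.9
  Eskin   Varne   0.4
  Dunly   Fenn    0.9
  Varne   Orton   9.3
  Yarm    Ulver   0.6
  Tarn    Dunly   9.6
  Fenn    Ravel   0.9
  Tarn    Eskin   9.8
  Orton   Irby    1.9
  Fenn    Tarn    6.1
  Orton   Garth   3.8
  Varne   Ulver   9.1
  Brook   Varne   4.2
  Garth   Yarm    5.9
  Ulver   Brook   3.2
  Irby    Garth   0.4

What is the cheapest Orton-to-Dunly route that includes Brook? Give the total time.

Best Orton to Brook: Orton–Ulver–Brook costing 7
Best Brook to Dunly: Brook–Eskin–Dunly costing 5.7
Total via Brook: 7 + 5.7 = 12.7 min.

12.7 min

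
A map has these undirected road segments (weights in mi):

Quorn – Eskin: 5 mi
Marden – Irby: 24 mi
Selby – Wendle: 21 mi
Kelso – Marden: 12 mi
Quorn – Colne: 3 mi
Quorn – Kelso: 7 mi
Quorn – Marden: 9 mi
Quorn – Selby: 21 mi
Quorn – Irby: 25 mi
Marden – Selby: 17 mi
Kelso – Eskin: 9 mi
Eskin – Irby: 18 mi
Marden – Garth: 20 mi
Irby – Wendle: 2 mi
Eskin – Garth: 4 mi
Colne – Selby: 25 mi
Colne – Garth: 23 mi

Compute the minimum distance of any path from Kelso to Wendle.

29 mi

Enumerating some paths:
Kelso → Eskin → Irby → Wendle: 9+18+2 = 29
Kelso → Quorn → Eskin → Irby → Wendle: 7+5+18+2 = 32
Kelso → Quorn → Irby → Wendle: 7+25+2 = 34
Cheapest is Kelso → Eskin → Irby → Wendle at 29 mi.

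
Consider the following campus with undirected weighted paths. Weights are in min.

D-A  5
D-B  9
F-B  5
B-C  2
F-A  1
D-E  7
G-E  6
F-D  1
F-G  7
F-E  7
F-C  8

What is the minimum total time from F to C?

Candidate routes:
F–B–C: 5+2 = 7
F–D–B–C: 1+9+2 = 12
F–C: 8 = 8
Cheapest is F–B–C at 7 min.

7 min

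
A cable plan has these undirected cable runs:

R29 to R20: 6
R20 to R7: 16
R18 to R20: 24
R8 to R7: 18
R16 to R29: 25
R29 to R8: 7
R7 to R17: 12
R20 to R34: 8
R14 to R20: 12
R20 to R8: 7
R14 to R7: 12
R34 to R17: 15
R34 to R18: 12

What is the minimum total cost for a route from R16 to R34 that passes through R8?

47

Shortest R16→R8: R16–R29–R8 = 32
Shortest R8→R34: R8–R20–R34 = 15
Total via R8: 32 + 15 = 47.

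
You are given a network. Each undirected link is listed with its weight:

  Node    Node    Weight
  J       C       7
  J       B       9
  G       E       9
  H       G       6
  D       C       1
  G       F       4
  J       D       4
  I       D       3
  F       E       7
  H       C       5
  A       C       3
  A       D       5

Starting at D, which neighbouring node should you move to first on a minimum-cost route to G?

C

Enumerating some paths:
D → C → H → G: 1+5+6 = 12
D → J → C → H → G: 4+7+5+6 = 22
D → A → C → H → G: 5+3+5+6 = 19
Cheapest is D → C → H → G at 12.
So from D the first move is to C.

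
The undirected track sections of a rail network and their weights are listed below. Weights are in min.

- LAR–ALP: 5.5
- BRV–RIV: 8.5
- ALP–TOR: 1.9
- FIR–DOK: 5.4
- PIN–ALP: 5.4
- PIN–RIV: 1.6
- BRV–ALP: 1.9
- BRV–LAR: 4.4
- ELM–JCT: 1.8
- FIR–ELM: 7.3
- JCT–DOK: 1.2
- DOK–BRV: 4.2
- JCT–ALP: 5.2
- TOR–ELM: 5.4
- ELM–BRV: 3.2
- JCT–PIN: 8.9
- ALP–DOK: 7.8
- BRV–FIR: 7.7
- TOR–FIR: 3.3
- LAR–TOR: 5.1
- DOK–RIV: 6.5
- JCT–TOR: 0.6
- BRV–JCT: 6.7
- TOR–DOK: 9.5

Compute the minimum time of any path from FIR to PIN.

10.6 min

Candidate routes:
FIR → TOR → ALP → PIN: 3.3+1.9+5.4 = 10.6
FIR → TOR → JCT → DOK → RIV → PIN: 3.3+0.6+1.2+6.5+1.6 = 13.2
FIR → TOR → JCT → PIN: 3.3+0.6+8.9 = 12.8
The minimum is 10.6 min via FIR → TOR → ALP → PIN.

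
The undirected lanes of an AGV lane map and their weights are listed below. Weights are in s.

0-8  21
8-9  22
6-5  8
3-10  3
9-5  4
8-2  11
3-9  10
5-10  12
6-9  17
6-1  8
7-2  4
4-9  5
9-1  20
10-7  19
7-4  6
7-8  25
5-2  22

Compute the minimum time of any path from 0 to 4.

Running Dijkstra from 0:
0: 0
8: 21  (via 0)
2: 32  (via 8)
7: 36  (via 2)
4: 42  (via 7)
Shortest route: 0–8–2–7–4 = 42 s.

42 s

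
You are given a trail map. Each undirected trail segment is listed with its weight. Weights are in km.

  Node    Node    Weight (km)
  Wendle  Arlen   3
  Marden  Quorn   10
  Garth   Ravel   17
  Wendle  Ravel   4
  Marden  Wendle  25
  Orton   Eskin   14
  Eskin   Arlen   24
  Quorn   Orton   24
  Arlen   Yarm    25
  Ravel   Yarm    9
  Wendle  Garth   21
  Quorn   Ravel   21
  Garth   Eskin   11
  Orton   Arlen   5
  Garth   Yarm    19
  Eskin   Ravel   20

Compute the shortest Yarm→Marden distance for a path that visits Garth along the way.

Shortest Yarm→Garth: Yarm–Garth = 19
Shortest Garth→Marden: Garth–Wendle–Marden = 46
Total via Garth: 19 + 46 = 65 km.

65 km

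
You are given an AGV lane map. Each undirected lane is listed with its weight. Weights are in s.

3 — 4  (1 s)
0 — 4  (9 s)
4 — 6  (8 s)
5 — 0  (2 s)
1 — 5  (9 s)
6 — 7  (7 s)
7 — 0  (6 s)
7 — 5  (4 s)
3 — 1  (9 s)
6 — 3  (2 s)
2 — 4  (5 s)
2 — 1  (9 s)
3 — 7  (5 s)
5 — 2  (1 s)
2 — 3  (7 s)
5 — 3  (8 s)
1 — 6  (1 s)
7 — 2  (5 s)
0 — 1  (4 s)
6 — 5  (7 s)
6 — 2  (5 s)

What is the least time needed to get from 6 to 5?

Running Dijkstra from 6:
6: 0
1: 1  (via 6)
3: 2  (via 6)
4: 3  (via 3)
0: 5  (via 1)
2: 5  (via 6)
5: 6  (via 2)
Shortest route: 6–2–5 = 6 s.

6 s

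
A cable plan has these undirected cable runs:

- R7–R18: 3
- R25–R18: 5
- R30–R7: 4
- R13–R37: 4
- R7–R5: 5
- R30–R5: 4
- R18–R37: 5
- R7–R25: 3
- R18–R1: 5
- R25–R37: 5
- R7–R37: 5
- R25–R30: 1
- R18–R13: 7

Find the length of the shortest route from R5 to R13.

14

Candidate routes:
R5 → R7 → R37 → R13: 5+5+4 = 14
R5 → R7 → R18 → R37 → R13: 5+3+5+4 = 17
R5 → R7 → R18 → R13: 5+3+7 = 15
R5 → R7 → R25 → R37 → R13: 5+3+5+4 = 17
The minimum is 14 via R5 → R7 → R37 → R13.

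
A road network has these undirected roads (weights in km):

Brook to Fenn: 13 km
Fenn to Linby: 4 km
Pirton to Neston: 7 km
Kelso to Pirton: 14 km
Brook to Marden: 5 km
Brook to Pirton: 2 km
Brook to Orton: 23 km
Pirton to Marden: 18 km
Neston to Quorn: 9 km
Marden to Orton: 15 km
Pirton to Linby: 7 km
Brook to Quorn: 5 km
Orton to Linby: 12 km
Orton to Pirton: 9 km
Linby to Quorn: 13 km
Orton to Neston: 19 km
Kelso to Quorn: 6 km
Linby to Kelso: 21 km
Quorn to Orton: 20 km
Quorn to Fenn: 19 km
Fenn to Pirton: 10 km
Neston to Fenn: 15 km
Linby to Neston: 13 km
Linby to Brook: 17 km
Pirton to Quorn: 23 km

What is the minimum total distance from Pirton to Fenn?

Running Dijkstra from Pirton:
Pirton: 0
Brook: 2  (via Pirton)
Neston: 7  (via Pirton)
Linby: 7  (via Pirton)
Quorn: 7  (via Brook)
Marden: 7  (via Brook)
Orton: 9  (via Pirton)
Fenn: 10  (via Pirton)
Shortest route: Pirton → Fenn = 10 km.

10 km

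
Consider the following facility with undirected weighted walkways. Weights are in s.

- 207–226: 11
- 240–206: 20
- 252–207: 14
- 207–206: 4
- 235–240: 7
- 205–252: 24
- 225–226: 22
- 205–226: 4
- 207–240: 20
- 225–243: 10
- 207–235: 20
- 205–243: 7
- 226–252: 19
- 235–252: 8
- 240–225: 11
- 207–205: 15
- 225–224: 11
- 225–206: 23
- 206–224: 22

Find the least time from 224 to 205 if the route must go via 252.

60 s

Best 224 to 252: 224 → 225 → 240 → 235 → 252 costing 37
Best 252 to 205: 252 → 226 → 205 costing 23
Total via 252: 37 + 23 = 60 s.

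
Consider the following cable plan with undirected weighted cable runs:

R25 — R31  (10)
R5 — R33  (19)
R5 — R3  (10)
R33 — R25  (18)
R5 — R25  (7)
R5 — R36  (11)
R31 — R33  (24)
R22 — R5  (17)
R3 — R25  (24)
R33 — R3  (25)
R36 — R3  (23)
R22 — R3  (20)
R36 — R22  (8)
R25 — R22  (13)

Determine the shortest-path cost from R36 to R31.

Shortest distances from R36:
R36: 0
R22: 8  (via R36)
R5: 11  (via R36)
R25: 18  (via R5)
R3: 21  (via R5)
R31: 28  (via R25)
Shortest route: R36 → R5 → R25 → R31 = 28.

28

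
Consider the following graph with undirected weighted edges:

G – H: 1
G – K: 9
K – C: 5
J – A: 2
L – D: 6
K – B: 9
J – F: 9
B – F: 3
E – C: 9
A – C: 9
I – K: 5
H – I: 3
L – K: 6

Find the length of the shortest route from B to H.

17

Shortest distances from B:
B: 0
F: 3  (via B)
K: 9  (via B)
J: 12  (via F)
A: 14  (via J)
C: 14  (via K)
I: 14  (via K)
L: 15  (via K)
H: 17  (via I)
Shortest route: B–K–I–H = 17.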